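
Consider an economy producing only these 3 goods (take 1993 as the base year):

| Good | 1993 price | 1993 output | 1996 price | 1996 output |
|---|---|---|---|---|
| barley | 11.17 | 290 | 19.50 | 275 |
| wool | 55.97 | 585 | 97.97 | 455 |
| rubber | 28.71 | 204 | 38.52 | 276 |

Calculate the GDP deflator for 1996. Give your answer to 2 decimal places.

Nominal GDP 1996 = 19.50·275 + 97.97·455 + 38.52·276 = 60570.37.
Real GDP 1996 (at 1993 prices) = 11.17·275 + 55.97·455 + 28.71·276 = 36462.06.
Deflator = Nominal/Real × 100 = 60570.37/36462.06 × 100 = 166.119.

166.12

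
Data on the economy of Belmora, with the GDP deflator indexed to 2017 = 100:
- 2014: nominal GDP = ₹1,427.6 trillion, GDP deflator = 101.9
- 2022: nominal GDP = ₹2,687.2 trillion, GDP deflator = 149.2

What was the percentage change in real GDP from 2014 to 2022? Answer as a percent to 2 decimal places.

Deflate each year: 2014 → 1427.6/1.019 = 1400.98; 2022 → 2687.2/1.492 = 1801.07.
So real GDP changed by 1801.07/1400.98 − 1 = 0.2856, i.e. 28.56%.

28.56%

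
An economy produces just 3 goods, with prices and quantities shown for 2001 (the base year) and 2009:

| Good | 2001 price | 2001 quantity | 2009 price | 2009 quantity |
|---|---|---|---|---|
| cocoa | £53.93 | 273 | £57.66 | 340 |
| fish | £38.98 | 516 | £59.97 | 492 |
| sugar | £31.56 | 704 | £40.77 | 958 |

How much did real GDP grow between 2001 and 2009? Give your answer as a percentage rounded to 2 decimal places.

18.74%

Real GDP 2001 = Nominal GDP 2001 = 53.93·273 + 38.98·516 + 31.56·704 = 57054.81.
Real GDP 2009 (at 2001 prices) = 53.93·340 + 38.98·492 + 31.56·958 = 67748.84.
Real growth = 67748.84/57054.81 − 1 = 0.1874.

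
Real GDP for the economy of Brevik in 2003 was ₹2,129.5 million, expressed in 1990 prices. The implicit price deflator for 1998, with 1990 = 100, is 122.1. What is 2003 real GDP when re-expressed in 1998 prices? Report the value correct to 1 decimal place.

Real GDP in 1998 prices = Real GDP in 1990 prices × (P_1998/P_1990) = 2129.5 × 1.221 = 2600.12.

₹2,600.1 million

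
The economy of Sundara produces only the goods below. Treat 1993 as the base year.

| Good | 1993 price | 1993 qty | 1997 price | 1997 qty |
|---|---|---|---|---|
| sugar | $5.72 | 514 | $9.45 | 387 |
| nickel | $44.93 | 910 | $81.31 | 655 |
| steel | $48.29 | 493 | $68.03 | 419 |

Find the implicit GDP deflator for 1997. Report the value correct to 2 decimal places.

Nominal GDP 1997 = 9.45·387 + 81.31·655 + 68.03·419 = 85419.77.
Real GDP 1997 (at 1993 prices) = 5.72·387 + 44.93·655 + 48.29·419 = 51876.30.
Deflator = Nominal/Real × 100 = 85419.77/51876.30 × 100 = 164.660.

164.66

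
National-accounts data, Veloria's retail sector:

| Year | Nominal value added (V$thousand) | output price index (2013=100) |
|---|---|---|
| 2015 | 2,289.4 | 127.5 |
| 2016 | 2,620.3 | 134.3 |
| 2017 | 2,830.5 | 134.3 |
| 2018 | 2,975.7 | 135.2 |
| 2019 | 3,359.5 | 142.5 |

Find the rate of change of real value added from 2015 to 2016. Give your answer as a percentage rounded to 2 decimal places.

Real value added 2015 = 2289.4/1.275 = 1795.61.
Real value added 2016 = 2620.3/1.343 = 1951.08.
Change = 1951.08/1795.61 − 1 = 0.0866.

8.66%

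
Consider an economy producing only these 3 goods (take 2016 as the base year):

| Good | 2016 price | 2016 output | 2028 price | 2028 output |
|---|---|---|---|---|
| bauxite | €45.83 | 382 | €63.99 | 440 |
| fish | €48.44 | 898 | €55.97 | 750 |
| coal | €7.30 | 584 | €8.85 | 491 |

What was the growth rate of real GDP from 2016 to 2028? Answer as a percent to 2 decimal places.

-7.95%

Real GDP 2016 = Nominal GDP 2016 = 45.83·382 + 48.44·898 + 7.30·584 = 65269.38.
Real GDP 2028 (at 2016 prices) = 45.83·440 + 48.44·750 + 7.30·491 = 60079.50.
Real growth = 60079.50/65269.38 − 1 = -0.0795.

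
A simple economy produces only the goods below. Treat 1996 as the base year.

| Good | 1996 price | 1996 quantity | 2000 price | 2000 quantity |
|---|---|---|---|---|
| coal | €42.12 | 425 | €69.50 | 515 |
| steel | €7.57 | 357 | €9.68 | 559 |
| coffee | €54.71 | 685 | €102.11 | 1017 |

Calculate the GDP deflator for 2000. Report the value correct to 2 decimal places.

Nominal GDP 2000 = 69.50·515 + 9.68·559 + 102.11·1017 = 145049.49.
Real GDP 2000 (at 1996 prices) = 42.12·515 + 7.57·559 + 54.71·1017 = 81563.50.
Deflator = Nominal/Real × 100 = 145049.49/81563.50 × 100 = 177.836.

177.84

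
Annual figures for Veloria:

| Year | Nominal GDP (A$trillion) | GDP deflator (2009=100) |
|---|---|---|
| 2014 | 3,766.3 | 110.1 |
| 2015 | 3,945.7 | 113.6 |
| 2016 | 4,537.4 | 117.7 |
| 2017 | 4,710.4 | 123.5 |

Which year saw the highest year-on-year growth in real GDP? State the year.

2015: real = 3945.7/1.136 = 3473.33; growth vs 2014 (3420.80) = 1.54%.
2016: real = 4537.4/1.177 = 3855.06; growth vs 2015 (3473.33) = 10.99%.
2017: real = 4710.4/1.235 = 3814.09; growth vs 2016 (3855.06) = -1.06%.

2016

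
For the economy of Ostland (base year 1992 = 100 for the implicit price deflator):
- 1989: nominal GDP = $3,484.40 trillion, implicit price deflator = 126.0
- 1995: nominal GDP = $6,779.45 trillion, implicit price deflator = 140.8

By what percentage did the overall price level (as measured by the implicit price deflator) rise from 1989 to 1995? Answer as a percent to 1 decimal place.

11.7%

Price-level change = 140.8 / 126.0 − 1 = 0.1175.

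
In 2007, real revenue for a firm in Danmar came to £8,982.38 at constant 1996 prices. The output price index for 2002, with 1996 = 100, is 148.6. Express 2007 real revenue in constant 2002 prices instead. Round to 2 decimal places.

Real revenue in 2002 prices = Real revenue in 1996 prices × (P_2002/P_1996) = 8982.38 × 1.486 = 13347.82.

£13,347.82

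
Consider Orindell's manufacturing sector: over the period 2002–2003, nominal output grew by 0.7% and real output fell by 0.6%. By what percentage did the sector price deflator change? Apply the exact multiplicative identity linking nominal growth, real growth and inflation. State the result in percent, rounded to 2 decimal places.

1.31%

(1 + g_nom) = (1 + g_real)(1 + π), so π = 1.0070 / 0.9940 − 1 = 0.01308.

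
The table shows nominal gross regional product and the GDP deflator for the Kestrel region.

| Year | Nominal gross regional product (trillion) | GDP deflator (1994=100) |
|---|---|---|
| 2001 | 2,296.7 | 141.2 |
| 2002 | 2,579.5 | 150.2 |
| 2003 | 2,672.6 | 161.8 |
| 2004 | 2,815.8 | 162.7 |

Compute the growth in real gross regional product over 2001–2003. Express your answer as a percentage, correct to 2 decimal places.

Real gross regional product 2001 = 2296.7/1.412 = 1626.56.
Real gross regional product 2003 = 2672.6/1.618 = 1651.79.
Change = 1651.79/1626.56 − 1 = 0.0155.

1.55%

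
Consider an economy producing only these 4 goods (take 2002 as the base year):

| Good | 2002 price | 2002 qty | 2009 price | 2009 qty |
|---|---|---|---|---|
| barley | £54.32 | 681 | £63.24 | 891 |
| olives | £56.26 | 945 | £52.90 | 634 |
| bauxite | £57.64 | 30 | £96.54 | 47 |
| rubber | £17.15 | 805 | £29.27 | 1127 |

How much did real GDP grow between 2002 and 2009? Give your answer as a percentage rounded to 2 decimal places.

0.39%

Real GDP 2002 = Nominal GDP 2002 = 54.32·681 + 56.26·945 + 57.64·30 + 17.15·805 = 105692.57.
Real GDP 2009 (at 2002 prices) = 54.32·891 + 56.26·634 + 57.64·47 + 17.15·1127 = 106105.09.
Real growth = 106105.09/105692.57 − 1 = 0.0039.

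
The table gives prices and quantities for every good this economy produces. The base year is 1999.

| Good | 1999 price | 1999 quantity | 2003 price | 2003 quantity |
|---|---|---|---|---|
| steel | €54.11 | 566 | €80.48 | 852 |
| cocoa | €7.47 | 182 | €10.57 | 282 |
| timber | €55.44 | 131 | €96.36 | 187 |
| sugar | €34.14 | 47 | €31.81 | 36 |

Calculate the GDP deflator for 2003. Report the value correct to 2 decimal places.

Nominal GDP 2003 = 80.48·852 + 10.57·282 + 96.36·187 + 31.81·36 = 90714.18.
Real GDP 2003 (at 1999 prices) = 54.11·852 + 7.47·282 + 55.44·187 + 34.14·36 = 59804.58.
Deflator = Nominal/Real × 100 = 90714.18/59804.58 × 100 = 151.684.

151.68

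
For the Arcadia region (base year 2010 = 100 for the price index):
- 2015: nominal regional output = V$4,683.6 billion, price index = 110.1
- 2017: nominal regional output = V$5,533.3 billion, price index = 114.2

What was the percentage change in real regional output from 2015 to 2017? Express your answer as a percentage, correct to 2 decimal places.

Real regional output 2015 = 4683.6 / 1.101 = 4253.95.
Real regional output 2017 = 5533.3 / 1.142 = 4845.27.
Real growth = 4845.27 / 4253.95 − 1 = 0.1390.

13.90%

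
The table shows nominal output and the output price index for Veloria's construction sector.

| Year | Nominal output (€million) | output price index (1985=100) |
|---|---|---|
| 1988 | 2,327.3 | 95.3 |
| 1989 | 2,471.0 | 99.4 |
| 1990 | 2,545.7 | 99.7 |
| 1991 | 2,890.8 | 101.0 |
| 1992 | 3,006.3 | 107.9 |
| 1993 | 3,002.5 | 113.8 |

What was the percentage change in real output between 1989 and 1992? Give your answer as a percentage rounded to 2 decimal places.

Real output 1989 = 2471.0/0.994 = 2485.92.
Real output 1992 = 3006.3/1.079 = 2786.19.
Change = 2786.19/2485.92 − 1 = 0.1208.

12.08%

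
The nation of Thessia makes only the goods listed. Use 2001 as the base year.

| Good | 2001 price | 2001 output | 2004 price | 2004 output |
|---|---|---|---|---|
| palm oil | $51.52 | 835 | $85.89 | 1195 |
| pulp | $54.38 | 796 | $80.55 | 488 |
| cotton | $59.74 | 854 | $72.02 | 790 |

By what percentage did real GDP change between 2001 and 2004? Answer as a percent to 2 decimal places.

Real GDP 2001 = Nominal GDP 2001 = 51.52·835 + 54.38·796 + 59.74·854 = 137323.64.
Real GDP 2004 (at 2001 prices) = 51.52·1195 + 54.38·488 + 59.74·790 = 135298.44.
Real growth = 135298.44/137323.64 − 1 = -0.0147.

-1.47%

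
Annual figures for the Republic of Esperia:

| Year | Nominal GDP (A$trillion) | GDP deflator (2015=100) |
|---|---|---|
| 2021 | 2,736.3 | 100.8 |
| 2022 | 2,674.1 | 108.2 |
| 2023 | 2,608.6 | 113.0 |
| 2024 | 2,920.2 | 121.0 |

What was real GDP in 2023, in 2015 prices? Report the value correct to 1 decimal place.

A$2,308.5 trillion

Real GDP 2023 = 2608.6 / 1.130 = 2308.50.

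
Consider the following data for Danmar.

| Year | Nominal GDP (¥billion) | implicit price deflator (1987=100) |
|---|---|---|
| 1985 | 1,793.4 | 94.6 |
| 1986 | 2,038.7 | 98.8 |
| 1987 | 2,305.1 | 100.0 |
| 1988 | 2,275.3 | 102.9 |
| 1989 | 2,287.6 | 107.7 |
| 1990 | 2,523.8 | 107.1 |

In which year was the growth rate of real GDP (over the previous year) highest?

1987

1986: real = 2038.7/0.988 = 2063.46; growth vs 1985 (1895.77) = 8.85%.
1987: real = 2305.1/1.000 = 2305.10; growth vs 1986 (2063.46) = 11.71%.
1988: real = 2275.3/1.029 = 2211.18; growth vs 1987 (2305.10) = -4.07%.
1989: real = 2287.6/1.077 = 2124.05; growth vs 1988 (2211.18) = -3.94%.
1990: real = 2523.8/1.071 = 2356.49; growth vs 1989 (2124.05) = 10.94%.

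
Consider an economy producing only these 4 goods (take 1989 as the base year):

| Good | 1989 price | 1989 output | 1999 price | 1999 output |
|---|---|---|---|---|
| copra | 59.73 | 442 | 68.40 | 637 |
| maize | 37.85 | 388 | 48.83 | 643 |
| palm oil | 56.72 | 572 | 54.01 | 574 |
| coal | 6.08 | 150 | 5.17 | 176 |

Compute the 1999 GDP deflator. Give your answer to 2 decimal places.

Nominal GDP 1999 = 68.40·637 + 48.83·643 + 54.01·574 + 5.17·176 = 106880.15.
Real GDP 1999 (at 1989 prices) = 59.73·637 + 37.85·643 + 56.72·574 + 6.08·176 = 96012.92.
Deflator = Nominal/Real × 100 = 106880.15/96012.92 × 100 = 111.319.

111.32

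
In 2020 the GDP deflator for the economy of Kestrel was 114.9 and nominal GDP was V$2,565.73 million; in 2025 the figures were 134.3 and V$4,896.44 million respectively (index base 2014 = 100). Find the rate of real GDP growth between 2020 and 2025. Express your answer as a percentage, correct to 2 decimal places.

63.27%

Deflate each year: 2020 → 2565.73/1.149 = 2233.01; 2025 → 4896.44/1.343 = 3645.90.
So real GDP changed by 3645.90/2233.01 − 1 = 0.6327, i.e. 63.27%.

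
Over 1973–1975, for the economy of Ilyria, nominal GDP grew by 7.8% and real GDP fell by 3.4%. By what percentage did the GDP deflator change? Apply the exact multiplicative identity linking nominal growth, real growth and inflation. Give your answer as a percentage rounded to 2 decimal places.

11.59%

(1 + g_nom) = (1 + g_real)(1 + π), so π = 1.0780 / 0.9660 − 1 = 0.11594.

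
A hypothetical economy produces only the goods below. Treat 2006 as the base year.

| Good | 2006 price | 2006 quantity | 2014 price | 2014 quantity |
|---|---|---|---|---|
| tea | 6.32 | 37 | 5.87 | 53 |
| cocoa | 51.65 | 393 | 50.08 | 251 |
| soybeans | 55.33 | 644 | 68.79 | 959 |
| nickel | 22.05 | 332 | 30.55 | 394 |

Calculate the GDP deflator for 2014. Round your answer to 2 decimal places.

Nominal GDP 2014 = 5.87·53 + 50.08·251 + 68.79·959 + 30.55·394 = 90887.50.
Real GDP 2014 (at 2006 prices) = 6.32·53 + 51.65·251 + 55.33·959 + 22.05·394 = 75048.28.
Deflator = Nominal/Real × 100 = 90887.50/75048.28 × 100 = 121.105.

121.11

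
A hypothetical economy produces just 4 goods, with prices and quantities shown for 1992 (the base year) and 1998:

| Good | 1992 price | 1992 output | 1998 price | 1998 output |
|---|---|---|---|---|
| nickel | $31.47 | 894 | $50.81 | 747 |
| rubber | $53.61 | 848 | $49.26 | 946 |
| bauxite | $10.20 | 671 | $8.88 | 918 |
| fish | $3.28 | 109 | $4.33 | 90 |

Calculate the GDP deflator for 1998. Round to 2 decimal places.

110.99

Nominal GDP 1998 = 50.81·747 + 49.26·946 + 8.88·918 + 4.33·90 = 93096.57.
Real GDP 1998 (at 1992 prices) = 31.47·747 + 53.61·946 + 10.20·918 + 3.28·90 = 83881.95.
Deflator = Nominal/Real × 100 = 93096.57/83881.95 × 100 = 110.985.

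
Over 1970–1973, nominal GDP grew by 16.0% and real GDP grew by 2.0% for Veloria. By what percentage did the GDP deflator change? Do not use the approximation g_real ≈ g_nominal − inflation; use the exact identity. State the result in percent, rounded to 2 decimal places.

13.73%

(1 + g_nom) = (1 + g_real)(1 + π), so π = 1.1600 / 1.0200 − 1 = 0.13725.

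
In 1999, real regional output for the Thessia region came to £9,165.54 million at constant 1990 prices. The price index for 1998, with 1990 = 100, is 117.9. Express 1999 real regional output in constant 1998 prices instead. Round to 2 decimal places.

£10,806.17 million

Real regional output in 1998 prices = Real regional output in 1990 prices × (P_1998/P_1990) = 9165.54 × 1.179 = 10806.17.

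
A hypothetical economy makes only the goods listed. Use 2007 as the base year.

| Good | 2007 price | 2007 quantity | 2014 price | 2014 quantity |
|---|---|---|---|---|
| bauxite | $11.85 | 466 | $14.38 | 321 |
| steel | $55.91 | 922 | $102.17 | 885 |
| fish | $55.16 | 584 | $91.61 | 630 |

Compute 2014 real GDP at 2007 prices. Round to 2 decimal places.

Real GDP 2014 = Σ (p_2007 × q_2014) = 11.85·321 + 55.91·885 + 55.16·630 = 88035.00.

$88035.00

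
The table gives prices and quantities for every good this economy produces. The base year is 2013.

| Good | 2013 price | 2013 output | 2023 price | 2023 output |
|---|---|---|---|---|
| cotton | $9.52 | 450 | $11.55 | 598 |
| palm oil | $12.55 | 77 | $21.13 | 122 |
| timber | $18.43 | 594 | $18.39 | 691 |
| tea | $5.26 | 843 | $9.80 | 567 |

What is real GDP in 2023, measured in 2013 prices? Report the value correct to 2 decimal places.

$22941.61

Real GDP 2023 = Σ (p_2013 × q_2023) = 9.52·598 + 12.55·122 + 18.43·691 + 5.26·567 = 22941.61.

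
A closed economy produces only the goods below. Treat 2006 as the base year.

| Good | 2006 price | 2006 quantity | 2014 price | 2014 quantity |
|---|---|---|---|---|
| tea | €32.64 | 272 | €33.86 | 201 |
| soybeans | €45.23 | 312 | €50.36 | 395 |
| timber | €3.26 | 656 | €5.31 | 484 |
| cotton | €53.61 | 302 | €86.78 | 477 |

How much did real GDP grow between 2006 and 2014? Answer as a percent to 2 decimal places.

Real GDP 2006 = Nominal GDP 2006 = 32.64·272 + 45.23·312 + 3.26·656 + 53.61·302 = 41318.62.
Real GDP 2014 (at 2006 prices) = 32.64·201 + 45.23·395 + 3.26·484 + 53.61·477 = 51576.30.
Real growth = 51576.30/41318.62 − 1 = 0.2483.

24.83%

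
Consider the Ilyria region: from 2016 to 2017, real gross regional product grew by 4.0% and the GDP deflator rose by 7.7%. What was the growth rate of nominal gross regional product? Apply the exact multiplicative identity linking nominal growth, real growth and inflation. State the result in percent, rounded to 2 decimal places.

12.01%

(1 + g_nom) = (1 + g_real)(1 + π) = 1.0400 × 1.0770 = 1.12008.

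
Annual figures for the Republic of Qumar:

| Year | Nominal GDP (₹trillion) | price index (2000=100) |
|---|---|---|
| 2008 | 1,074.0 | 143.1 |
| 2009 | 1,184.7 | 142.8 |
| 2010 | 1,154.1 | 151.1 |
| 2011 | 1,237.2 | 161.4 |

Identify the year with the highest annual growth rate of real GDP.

2009: real = 1184.7/1.428 = 829.62; growth vs 2008 (750.52) = 10.54%.
2010: real = 1154.1/1.511 = 763.80; growth vs 2009 (829.62) = -7.93%.
2011: real = 1237.2/1.614 = 766.54; growth vs 2010 (763.80) = 0.36%.

2009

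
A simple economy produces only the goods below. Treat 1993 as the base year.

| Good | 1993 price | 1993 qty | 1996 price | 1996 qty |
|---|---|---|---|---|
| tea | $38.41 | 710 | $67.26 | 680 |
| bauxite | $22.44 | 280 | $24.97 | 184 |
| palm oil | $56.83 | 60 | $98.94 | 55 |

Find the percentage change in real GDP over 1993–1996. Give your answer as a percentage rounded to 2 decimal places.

Real GDP 1993 = Nominal GDP 1993 = 38.41·710 + 22.44·280 + 56.83·60 = 36964.10.
Real GDP 1996 (at 1993 prices) = 38.41·680 + 22.44·184 + 56.83·55 = 33373.41.
Real growth = 33373.41/36964.10 − 1 = -0.0971.

-9.71%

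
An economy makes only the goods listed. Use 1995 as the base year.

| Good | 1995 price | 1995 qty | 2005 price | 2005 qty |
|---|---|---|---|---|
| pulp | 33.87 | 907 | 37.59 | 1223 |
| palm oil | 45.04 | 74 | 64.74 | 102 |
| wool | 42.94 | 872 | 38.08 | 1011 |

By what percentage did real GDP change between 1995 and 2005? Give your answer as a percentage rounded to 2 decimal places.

25.08%

Real GDP 1995 = Nominal GDP 1995 = 33.87·907 + 45.04·74 + 42.94·872 = 71496.73.
Real GDP 2005 (at 1995 prices) = 33.87·1223 + 45.04·102 + 42.94·1011 = 89429.43.
Real growth = 89429.43/71496.73 − 1 = 0.2508.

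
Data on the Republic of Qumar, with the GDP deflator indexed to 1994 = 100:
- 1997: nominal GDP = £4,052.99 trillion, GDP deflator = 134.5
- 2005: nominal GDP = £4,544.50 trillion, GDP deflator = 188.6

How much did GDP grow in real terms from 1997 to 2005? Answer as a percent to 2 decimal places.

Real GDP 1997 = 4052.99 / 1.345 = 3013.38.
Real GDP 2005 = 4544.50 / 1.886 = 2409.60.
Real growth = 2409.60 / 3013.38 − 1 = -0.2004.

-20.04%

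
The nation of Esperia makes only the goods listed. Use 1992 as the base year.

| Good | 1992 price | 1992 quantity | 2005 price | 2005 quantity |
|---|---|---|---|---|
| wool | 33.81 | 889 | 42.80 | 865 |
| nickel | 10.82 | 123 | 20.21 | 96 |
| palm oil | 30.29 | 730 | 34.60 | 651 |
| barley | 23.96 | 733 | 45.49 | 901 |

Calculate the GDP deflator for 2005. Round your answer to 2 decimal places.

Nominal GDP 2005 = 42.80·865 + 20.21·96 + 34.60·651 + 45.49·901 = 102473.25.
Real GDP 2005 (at 1992 prices) = 33.81·865 + 10.82·96 + 30.29·651 + 23.96·901 = 71591.12.
Deflator = Nominal/Real × 100 = 102473.25/71591.12 × 100 = 143.137.

143.14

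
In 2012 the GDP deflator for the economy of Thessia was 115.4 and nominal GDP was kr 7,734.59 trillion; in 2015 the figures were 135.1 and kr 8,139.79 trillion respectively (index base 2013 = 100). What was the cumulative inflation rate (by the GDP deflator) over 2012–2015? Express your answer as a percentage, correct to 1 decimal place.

17.1%

Price-level change = 135.1 / 115.4 − 1 = 0.1707.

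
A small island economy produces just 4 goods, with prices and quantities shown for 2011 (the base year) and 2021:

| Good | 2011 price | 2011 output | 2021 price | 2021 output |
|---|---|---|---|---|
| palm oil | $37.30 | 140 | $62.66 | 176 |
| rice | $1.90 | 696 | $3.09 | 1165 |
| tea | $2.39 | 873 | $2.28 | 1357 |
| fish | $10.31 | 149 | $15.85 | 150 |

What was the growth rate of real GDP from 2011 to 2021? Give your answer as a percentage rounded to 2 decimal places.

33.45%

Real GDP 2011 = Nominal GDP 2011 = 37.30·140 + 1.90·696 + 2.39·873 + 10.31·149 = 10167.06.
Real GDP 2021 (at 2011 prices) = 37.30·176 + 1.90·1165 + 2.39·1357 + 10.31·150 = 13568.03.
Real growth = 13568.03/10167.06 − 1 = 0.3345.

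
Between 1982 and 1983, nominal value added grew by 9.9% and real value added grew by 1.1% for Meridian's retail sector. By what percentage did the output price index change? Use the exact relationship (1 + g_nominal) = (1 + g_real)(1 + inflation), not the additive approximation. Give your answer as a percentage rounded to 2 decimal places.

8.70%

(1 + g_nom) = (1 + g_real)(1 + π), so π = 1.0990 / 1.0110 − 1 = 0.08704.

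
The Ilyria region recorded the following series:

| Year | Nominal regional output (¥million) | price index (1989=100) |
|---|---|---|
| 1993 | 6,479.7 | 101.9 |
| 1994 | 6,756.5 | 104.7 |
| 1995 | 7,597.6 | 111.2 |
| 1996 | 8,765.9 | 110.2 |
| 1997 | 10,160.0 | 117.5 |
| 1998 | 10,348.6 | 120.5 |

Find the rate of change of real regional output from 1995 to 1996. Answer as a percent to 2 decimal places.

Real regional output 1995 = 7597.6/1.112 = 6832.37.
Real regional output 1996 = 8765.9/1.102 = 7954.54.
Change = 7954.54/6832.37 − 1 = 0.1642.

16.42%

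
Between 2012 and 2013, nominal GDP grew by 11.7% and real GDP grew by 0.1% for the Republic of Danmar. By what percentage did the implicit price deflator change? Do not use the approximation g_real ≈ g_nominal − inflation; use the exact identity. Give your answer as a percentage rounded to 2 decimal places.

(1 + g_nom) = (1 + g_real)(1 + π), so π = 1.1170 / 1.0010 − 1 = 0.11588.

11.59%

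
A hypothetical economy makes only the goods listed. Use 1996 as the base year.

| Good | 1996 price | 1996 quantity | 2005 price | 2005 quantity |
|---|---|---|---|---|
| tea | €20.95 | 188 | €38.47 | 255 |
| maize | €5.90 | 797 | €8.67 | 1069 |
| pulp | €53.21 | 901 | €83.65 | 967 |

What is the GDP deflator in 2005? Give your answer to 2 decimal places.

Nominal GDP 2005 = 38.47·255 + 8.67·1069 + 83.65·967 = 99967.63.
Real GDP 2005 (at 1996 prices) = 20.95·255 + 5.90·1069 + 53.21·967 = 63103.42.
Deflator = Nominal/Real × 100 = 99967.63/63103.42 × 100 = 158.419.

158.42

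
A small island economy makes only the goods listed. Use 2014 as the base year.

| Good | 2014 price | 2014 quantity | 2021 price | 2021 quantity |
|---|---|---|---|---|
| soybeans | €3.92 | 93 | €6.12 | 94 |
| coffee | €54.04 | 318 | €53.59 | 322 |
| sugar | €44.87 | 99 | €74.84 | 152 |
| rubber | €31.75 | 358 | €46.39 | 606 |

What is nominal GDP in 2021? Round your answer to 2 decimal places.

Nominal GDP 2021 = Σ (p_2021 × q_2021) = 6.12·94 + 53.59·322 + 74.84·152 + 46.39·606 = 57319.28.

€57319.28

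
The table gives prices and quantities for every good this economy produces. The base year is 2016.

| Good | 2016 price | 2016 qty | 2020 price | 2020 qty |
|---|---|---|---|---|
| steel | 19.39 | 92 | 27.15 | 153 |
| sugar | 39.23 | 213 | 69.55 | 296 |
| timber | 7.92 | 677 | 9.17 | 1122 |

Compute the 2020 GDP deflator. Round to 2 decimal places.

149.28

Nominal GDP 2020 = 27.15·153 + 69.55·296 + 9.17·1122 = 35029.49.
Real GDP 2020 (at 2016 prices) = 19.39·153 + 39.23·296 + 7.92·1122 = 23464.99.
Deflator = Nominal/Real × 100 = 35029.49/23464.99 × 100 = 149.284.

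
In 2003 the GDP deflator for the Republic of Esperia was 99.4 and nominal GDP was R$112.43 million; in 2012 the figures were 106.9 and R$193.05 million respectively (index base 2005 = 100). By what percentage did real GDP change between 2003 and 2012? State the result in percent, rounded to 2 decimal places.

Real GDP 2003 = 112.43 / 0.994 = 113.11.
Real GDP 2012 = 193.05 / 1.069 = 180.59.
Real growth = 180.59 / 113.11 − 1 = 0.5966.

59.66%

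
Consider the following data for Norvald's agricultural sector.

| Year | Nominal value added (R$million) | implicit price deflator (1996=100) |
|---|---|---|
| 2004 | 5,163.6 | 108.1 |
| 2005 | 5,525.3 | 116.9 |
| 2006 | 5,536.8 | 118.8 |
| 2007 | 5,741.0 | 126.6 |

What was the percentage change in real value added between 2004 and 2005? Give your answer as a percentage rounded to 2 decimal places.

-1.05%

Real value added 2004 = 5163.6/1.081 = 4776.69.
Real value added 2005 = 5525.3/1.169 = 4726.52.
Change = 4726.52/4776.69 − 1 = -0.0105.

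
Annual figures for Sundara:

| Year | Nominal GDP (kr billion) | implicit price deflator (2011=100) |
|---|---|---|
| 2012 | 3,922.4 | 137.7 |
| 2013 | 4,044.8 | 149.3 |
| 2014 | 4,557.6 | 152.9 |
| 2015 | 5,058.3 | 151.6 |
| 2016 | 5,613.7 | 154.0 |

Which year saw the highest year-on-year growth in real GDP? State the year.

2013: real = 4044.8/1.493 = 2709.18; growth vs 2012 (2848.51) = -4.89%.
2014: real = 4557.6/1.529 = 2980.77; growth vs 2013 (2709.18) = 10.02%.
2015: real = 5058.3/1.516 = 3336.61; growth vs 2014 (2980.77) = 11.94%.
2016: real = 5613.7/1.540 = 3645.26; growth vs 2015 (3336.61) = 9.25%.

2015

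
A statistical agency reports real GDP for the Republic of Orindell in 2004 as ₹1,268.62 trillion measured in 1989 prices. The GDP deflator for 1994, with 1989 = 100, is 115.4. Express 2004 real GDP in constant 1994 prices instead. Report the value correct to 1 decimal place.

₹1,464.0 trillion

Real GDP in 1994 prices = Real GDP in 1989 prices × (P_1994/P_1989) = 1268.62 × 1.154 = 1463.99.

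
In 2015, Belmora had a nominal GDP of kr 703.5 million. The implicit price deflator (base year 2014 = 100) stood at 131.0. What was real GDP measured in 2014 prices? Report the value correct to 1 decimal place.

Real GDP = Nominal / (implicit price deflator/100) = 703.5 / 1.310 = 537.02.

kr 537.0 million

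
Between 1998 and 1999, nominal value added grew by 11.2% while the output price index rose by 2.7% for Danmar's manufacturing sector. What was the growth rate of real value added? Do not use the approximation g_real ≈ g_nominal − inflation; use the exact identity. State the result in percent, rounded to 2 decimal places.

(1 + g_nom) = (1 + g_real)(1 + π), so g_real = 1.1120 / 1.0270 − 1 = 0.08277.

8.28%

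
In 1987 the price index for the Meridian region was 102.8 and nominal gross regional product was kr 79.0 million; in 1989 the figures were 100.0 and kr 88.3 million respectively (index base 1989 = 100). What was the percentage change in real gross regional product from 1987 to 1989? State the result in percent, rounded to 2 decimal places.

Deflate each year: 1987 → 79.0/1.028 = 76.85; 1989 → 88.3/1.000 = 88.30.
So real gross regional product changed by 88.30/76.85 − 1 = 0.1490, i.e. 14.90%.

14.90%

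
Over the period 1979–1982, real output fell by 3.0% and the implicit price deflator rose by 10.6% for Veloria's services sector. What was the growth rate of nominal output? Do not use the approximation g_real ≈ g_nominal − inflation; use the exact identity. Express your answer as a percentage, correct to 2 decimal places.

7.28%

(1 + g_nom) = (1 + g_real)(1 + π) = 0.9700 × 1.1060 = 1.07282.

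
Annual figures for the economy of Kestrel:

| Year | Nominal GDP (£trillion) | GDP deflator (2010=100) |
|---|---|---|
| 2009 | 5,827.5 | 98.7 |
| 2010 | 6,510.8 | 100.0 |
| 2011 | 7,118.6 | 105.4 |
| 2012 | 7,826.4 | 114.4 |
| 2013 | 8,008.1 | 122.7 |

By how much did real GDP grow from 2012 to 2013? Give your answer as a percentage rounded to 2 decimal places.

Real GDP 2012 = 7826.4/1.144 = 6841.26.
Real GDP 2013 = 8008.1/1.227 = 6526.57.
Change = 6526.57/6841.26 − 1 = -0.0460.

-4.60%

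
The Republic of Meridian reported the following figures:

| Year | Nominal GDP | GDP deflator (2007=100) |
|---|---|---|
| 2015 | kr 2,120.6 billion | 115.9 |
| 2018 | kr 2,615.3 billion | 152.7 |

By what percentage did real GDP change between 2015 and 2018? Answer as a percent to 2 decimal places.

Real GDP 2015 = 2120.6 / 1.159 = 1829.68.
Real GDP 2018 = 2615.3 / 1.527 = 1712.70.
Real growth = 1712.70 / 1829.68 − 1 = -0.0639.

-6.39%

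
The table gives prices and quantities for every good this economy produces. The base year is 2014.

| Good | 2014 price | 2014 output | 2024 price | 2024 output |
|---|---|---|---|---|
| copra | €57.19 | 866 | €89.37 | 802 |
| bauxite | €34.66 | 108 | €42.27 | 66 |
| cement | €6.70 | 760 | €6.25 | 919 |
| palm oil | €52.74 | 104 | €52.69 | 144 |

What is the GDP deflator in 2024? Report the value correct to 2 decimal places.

141.82

Nominal GDP 2024 = 89.37·802 + 42.27·66 + 6.25·919 + 52.69·144 = 87795.67.
Real GDP 2024 (at 2014 prices) = 57.19·802 + 34.66·66 + 6.70·919 + 52.74·144 = 61905.80.
Deflator = Nominal/Real × 100 = 87795.67/61905.80 × 100 = 141.821.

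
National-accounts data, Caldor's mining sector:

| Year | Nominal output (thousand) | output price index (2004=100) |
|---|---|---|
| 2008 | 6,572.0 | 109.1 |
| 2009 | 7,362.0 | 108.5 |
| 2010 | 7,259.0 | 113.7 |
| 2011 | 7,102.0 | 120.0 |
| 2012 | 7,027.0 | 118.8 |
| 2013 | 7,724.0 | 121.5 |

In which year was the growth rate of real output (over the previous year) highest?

2009

2009: real = 7362.0/1.085 = 6785.25; growth vs 2008 (6023.83) = 12.64%.
2010: real = 7259.0/1.137 = 6384.34; growth vs 2009 (6785.25) = -5.91%.
2011: real = 7102.0/1.200 = 5918.33; growth vs 2010 (6384.34) = -7.30%.
2012: real = 7027.0/1.188 = 5914.98; growth vs 2011 (5918.33) = -0.06%.
2013: real = 7724.0/1.215 = 6357.20; growth vs 2012 (5914.98) = 7.48%.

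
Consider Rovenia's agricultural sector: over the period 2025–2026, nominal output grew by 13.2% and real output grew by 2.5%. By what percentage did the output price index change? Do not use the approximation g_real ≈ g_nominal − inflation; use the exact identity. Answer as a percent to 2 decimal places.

10.44%

(1 + g_nom) = (1 + g_real)(1 + π), so π = 1.1320 / 1.0250 − 1 = 0.10439.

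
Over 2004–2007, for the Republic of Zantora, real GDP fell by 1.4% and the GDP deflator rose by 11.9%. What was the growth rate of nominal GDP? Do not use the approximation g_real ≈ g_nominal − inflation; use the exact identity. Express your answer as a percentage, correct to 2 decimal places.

(1 + g_nom) = (1 + g_real)(1 + π) = 0.9860 × 1.1190 = 1.10333.

10.33%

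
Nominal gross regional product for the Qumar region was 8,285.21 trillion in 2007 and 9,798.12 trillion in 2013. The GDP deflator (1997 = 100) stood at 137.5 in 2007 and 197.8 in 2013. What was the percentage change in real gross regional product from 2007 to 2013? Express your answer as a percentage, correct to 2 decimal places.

-17.79%

Real gross regional product 2007 = 8285.21 / 1.375 = 6025.61.
Real gross regional product 2013 = 9798.12 / 1.978 = 4953.55.
Real growth = 4953.55 / 6025.61 − 1 = -0.1779.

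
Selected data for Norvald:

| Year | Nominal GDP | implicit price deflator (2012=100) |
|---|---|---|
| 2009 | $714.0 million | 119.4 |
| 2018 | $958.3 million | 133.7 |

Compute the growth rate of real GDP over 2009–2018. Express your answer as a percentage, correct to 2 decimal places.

Deflate each year: 2009 → 714.0/1.194 = 597.99; 2018 → 958.3/1.337 = 716.75.
So real GDP changed by 716.75/597.99 − 1 = 0.1986, i.e. 19.86%.

19.86%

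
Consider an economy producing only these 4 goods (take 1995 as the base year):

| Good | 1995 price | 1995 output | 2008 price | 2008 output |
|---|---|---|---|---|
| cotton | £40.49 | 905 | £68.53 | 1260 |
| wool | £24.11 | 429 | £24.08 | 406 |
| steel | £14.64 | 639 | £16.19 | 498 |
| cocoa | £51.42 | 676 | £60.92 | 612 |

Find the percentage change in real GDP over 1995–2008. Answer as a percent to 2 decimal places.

9.29%

Real GDP 1995 = Nominal GDP 1995 = 40.49·905 + 24.11·429 + 14.64·639 + 51.42·676 = 91101.52.
Real GDP 2008 (at 1995 prices) = 40.49·1260 + 24.11·406 + 14.64·498 + 51.42·612 = 99565.82.
Real growth = 99565.82/91101.52 − 1 = 0.0929.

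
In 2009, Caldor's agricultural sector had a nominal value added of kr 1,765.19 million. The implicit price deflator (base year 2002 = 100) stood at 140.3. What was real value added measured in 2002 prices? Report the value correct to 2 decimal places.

Real value added = Nominal / (implicit price deflator/100) = 1765.19 / 1.403 = 1258.15.

kr 1,258.15 million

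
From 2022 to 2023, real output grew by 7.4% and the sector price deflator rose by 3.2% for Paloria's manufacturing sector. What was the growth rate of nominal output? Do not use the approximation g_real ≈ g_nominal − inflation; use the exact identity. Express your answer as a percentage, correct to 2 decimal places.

(1 + g_nom) = (1 + g_real)(1 + π) = 1.0740 × 1.0320 = 1.10837.

10.84%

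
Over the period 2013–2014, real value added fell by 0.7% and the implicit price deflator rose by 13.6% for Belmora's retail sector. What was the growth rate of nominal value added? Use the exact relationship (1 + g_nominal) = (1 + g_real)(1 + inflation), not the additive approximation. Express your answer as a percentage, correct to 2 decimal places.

(1 + g_nom) = (1 + g_real)(1 + π) = 0.9930 × 1.1360 = 1.12805.

12.80%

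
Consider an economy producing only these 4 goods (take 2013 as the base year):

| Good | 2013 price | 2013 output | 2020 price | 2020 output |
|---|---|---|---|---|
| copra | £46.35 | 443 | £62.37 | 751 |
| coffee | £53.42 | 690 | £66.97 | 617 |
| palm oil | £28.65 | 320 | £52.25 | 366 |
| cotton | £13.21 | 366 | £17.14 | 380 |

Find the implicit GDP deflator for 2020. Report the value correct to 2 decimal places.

136.65

Nominal GDP 2020 = 62.37·751 + 66.97·617 + 52.25·366 + 17.14·380 = 113797.06.
Real GDP 2020 (at 2013 prices) = 46.35·751 + 53.42·617 + 28.65·366 + 13.21·380 = 83274.69.
Deflator = Nominal/Real × 100 = 113797.06/83274.69 × 100 = 136.653.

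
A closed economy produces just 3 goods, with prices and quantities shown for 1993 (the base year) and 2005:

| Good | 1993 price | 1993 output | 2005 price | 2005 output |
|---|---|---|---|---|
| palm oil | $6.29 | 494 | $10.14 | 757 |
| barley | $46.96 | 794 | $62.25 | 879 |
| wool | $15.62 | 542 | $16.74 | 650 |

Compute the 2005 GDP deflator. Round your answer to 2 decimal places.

130.40

Nominal GDP 2005 = 10.14·757 + 62.25·879 + 16.74·650 = 73274.73.
Real GDP 2005 (at 1993 prices) = 6.29·757 + 46.96·879 + 15.62·650 = 56192.37.
Deflator = Nominal/Real × 100 = 73274.73/56192.37 × 100 = 130.400.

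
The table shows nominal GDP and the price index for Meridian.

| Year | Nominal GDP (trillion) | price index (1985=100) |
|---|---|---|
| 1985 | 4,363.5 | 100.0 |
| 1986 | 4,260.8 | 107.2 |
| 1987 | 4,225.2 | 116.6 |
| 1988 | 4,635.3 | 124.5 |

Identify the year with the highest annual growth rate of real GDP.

1988

1986: real = 4260.8/1.072 = 3974.63; growth vs 1985 (4363.50) = -8.91%.
1987: real = 4225.2/1.166 = 3623.67; growth vs 1986 (3974.63) = -8.83%.
1988: real = 4635.3/1.245 = 3723.13; growth vs 1987 (3623.67) = 2.74%.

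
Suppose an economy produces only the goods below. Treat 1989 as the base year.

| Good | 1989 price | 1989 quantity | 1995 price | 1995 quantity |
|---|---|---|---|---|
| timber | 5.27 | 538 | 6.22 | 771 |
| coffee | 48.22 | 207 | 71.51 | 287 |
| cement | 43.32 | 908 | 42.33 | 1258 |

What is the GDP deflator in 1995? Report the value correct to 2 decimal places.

108.52

Nominal GDP 1995 = 6.22·771 + 71.51·287 + 42.33·1258 = 78570.13.
Real GDP 1995 (at 1989 prices) = 5.27·771 + 48.22·287 + 43.32·1258 = 72398.87.
Deflator = Nominal/Real × 100 = 78570.13/72398.87 × 100 = 108.524.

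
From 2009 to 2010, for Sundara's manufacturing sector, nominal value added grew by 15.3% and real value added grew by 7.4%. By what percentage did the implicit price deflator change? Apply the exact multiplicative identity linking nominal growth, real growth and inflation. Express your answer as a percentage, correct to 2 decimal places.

(1 + g_nom) = (1 + g_real)(1 + π), so π = 1.1530 / 1.0740 − 1 = 0.07356.

7.36%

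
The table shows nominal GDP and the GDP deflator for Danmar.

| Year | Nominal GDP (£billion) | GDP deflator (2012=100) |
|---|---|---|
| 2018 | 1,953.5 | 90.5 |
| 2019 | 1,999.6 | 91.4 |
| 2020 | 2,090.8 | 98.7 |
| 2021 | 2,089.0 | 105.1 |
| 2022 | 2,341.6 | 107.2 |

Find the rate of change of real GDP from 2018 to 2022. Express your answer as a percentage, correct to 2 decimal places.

1.19%

Real GDP 2018 = 1953.5/0.905 = 2158.56.
Real GDP 2022 = 2341.6/1.072 = 2184.33.
Change = 2184.33/2158.56 − 1 = 0.0119.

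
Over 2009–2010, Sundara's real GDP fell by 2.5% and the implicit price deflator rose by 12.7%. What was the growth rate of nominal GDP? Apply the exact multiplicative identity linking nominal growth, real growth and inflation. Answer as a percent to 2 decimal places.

(1 + g_nom) = (1 + g_real)(1 + π) = 0.9750 × 1.1270 = 1.09883.

9.88%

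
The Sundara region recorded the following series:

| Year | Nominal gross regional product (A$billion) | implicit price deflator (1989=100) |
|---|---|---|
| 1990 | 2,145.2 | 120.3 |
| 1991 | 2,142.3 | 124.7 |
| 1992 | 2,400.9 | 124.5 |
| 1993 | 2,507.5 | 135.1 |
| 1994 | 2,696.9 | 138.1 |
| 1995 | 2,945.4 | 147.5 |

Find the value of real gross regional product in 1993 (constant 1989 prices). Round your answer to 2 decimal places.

Real gross regional product 1993 = 2507.5 / 1.351 = 1856.03.

A$1,856.03 billion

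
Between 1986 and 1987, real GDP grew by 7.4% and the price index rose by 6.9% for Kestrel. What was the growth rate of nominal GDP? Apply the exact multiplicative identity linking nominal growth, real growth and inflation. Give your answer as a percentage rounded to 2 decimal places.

14.81%

(1 + g_nom) = (1 + g_real)(1 + π) = 1.0740 × 1.0690 = 1.14811.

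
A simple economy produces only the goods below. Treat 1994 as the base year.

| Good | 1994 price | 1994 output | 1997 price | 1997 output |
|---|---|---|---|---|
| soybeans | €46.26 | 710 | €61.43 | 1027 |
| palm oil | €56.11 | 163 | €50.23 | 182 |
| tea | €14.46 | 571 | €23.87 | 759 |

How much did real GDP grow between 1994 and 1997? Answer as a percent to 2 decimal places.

36.72%

Real GDP 1994 = Nominal GDP 1994 = 46.26·710 + 56.11·163 + 14.46·571 = 50247.19.
Real GDP 1997 (at 1994 prices) = 46.26·1027 + 56.11·182 + 14.46·759 = 68696.18.
Real growth = 68696.18/50247.19 − 1 = 0.3672.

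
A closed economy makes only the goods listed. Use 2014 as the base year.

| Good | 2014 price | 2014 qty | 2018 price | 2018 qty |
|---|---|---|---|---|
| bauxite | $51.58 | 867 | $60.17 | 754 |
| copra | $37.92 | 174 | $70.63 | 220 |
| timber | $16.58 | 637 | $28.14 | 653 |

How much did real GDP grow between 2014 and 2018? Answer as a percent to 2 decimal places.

Real GDP 2014 = Nominal GDP 2014 = 51.58·867 + 37.92·174 + 16.58·637 = 61879.40.
Real GDP 2018 (at 2014 prices) = 51.58·754 + 37.92·220 + 16.58·653 = 58060.46.
Real growth = 58060.46/61879.40 − 1 = -0.0617.

-6.17%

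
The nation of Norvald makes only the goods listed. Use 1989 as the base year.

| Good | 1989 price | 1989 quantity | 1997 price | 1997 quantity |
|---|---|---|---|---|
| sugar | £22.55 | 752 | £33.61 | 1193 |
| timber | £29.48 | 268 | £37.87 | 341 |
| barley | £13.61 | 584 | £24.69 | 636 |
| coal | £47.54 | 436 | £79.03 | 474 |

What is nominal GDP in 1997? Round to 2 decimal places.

Nominal GDP 1997 = Σ (p_1997 × q_1997) = 33.61·1193 + 37.87·341 + 24.69·636 + 79.03·474 = 106173.46.

£106173.46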